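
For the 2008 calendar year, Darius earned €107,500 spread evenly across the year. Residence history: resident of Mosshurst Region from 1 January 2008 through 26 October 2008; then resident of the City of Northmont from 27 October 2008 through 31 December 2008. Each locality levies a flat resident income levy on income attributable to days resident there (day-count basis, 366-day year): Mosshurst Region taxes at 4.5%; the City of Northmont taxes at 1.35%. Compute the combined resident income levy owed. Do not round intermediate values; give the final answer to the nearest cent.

€4,226.86

Mosshurst Region, 1 January – 26 October 2008: 300 days → €107,500 × 4.5% × 300/366 = €3,965.1639
The City of Northmont, 27 October – 31 December 2008: 66 days → €107,500 × 1.35% × 66/366 = €261.7008
Total = €4,226.8648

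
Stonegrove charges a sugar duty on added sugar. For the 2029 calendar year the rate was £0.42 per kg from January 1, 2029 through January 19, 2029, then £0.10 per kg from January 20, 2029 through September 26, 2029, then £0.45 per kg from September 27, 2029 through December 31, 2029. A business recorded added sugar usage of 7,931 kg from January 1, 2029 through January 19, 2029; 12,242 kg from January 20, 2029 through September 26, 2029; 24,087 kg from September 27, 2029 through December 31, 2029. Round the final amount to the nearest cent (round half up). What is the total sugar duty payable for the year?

January 1 – January 19, 2029: 7,931 kg at £0.42/kg → £3,331.02
January 20 – September 26, 2029: 12,242 kg at £0.10/kg → £1,224.20
September 27 – December 31, 2029: 24,087 kg at £0.45/kg → £10,839.15

£15,394.37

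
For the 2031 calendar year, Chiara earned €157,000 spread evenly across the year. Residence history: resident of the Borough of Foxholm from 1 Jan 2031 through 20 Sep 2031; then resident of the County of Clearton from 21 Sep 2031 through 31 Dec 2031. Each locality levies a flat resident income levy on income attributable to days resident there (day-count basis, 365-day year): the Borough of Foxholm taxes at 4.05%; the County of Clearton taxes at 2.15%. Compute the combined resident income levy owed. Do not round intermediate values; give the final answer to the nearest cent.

The Borough of Foxholm, 1 Jan – 20 Sep 2031: 263 days → €157,000 × 4.05% × 263/365 = €4,581.6041
The County of Clearton, 21 Sep – 31 Dec 2031: 102 days → €157,000 × 2.15% × 102/365 = €943.2904
Total = €5,524.8945

€5,524.89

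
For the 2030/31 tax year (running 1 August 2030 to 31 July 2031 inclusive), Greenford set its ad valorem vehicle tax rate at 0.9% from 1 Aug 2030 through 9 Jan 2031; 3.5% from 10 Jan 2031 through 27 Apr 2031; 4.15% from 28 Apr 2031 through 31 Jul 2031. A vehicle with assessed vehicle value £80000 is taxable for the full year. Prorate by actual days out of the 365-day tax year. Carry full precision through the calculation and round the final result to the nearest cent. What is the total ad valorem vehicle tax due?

1 Aug 2030 – 9 Jan 2031: 162 days at 0.9% → £80000 × 0.9% × 162/365 = £319.5616
10 Jan – 27 Apr 2031: 108 days at 3.5% → £80000 × 3.5% × 108/365 = £828.4932
28 Apr – 31 Jul 2031: 95 days at 4.15% → £80000 × 4.15% × 95/365 = £864.1096
Total = £2012.1644

£2012.16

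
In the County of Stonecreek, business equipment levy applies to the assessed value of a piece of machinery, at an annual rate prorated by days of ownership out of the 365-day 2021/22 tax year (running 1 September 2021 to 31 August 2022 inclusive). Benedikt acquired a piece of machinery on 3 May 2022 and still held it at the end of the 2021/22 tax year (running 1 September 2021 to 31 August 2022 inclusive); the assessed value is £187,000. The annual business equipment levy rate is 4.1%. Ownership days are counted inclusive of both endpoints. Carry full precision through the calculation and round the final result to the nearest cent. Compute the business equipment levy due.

Days held (3 May – 31 August 2022): 121 out of 365
Tax = £187,000 × 4.1% × 121/365 = £2,541.6630

£2,541.66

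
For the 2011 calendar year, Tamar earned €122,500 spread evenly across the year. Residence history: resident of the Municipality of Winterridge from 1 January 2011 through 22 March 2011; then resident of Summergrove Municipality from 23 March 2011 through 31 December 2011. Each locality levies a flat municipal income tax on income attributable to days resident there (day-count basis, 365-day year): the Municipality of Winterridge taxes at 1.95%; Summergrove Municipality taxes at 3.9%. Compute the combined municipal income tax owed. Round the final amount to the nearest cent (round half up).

€4,247.39

The Municipality of Winterridge, 1 January – 22 March 2011: 81 days → €122,500 × 1.95% × 81/365 = €530.1062
Summergrove Municipality, 23 March – 31 December 2011: 284 days → €122,500 × 3.9% × 284/365 = €3,717.2877
Total = €4,247.3938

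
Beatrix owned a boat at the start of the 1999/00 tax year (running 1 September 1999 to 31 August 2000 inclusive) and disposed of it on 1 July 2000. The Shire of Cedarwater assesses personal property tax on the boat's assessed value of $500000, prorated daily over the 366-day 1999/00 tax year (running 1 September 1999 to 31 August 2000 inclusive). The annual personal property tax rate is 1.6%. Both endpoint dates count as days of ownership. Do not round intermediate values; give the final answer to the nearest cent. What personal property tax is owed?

Days held (1 September 1999 – 1 July 2000): 305 out of 366
Tax = $500000 × 1.6% × 305/366 = $6666.6667

$6666.67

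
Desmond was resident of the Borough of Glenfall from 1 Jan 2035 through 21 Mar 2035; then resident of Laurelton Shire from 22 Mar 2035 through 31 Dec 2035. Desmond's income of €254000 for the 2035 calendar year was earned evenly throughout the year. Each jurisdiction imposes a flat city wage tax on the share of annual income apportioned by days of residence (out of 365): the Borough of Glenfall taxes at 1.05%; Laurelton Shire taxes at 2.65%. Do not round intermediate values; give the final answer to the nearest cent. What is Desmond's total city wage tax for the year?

The Borough of Glenfall, 1 Jan – 21 Mar 2035: 80 days → €254000 × 1.05% × 80/365 = €584.5479
Laurelton Shire, 22 Mar – 31 Dec 2035: 285 days → €254000 × 2.65% × 285/365 = €5255.7123
Total = €5840.2603

€5840.26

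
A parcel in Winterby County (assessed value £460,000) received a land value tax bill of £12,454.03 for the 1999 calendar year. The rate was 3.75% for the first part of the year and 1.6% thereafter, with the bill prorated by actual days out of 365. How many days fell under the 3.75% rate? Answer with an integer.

188 days

Let d = days at the first rate; then 365 − d days at the second rate.
£460,000 × [3.75%·d + 1.6%·(365−d)] / 365 = £12,454.03
Solving gives d = 188, so the new rate took effect on 8 Jul 1999.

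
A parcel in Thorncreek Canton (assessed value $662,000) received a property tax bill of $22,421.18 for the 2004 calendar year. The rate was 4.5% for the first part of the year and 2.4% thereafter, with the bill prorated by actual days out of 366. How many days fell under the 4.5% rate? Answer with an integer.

172 days

Let d = days at the first rate; then 366 − d days at the second rate.
$662,000 × [4.5%·d + 2.4%·(366−d)] / 366 = $22,421.18
Solving gives d = 172, so the new rate took effect on June 21, 2004.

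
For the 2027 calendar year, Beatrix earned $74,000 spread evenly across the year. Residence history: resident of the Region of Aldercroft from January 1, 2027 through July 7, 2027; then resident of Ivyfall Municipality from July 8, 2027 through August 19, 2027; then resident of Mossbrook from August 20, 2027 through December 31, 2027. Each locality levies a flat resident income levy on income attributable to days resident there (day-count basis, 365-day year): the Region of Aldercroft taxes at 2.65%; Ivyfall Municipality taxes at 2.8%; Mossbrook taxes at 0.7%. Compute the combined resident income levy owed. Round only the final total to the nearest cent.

The Region of Aldercroft, January 1 – July 7, 2027: 188 days → $74,000 × 2.65% × 188/365 = $1,010.0493
Ivyfall Municipality, July 8 – August 19, 2027: 43 days → $74,000 × 2.8% × 43/365 = $244.0986
Mossbrook, August 20 – December 31, 2027: 134 days → $74,000 × 0.7% × 134/365 = $190.1699
Total = $1,444.3178

$1,444.32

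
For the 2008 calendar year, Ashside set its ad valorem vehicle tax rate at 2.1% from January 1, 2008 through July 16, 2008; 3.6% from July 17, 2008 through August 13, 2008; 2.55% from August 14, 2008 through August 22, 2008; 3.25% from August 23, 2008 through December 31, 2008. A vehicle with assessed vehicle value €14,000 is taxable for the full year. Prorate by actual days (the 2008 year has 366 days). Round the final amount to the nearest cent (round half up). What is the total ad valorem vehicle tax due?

January 1 – July 16, 2008: 198 days at 2.1% → €14,000 × 2.1% × 198/366 = €159.0492
July 17 – August 13, 2008: 28 days at 3.6% → €14,000 × 3.6% × 28/366 = €38.5574
August 14 – August 22, 2008: 9 days at 2.55% → €14,000 × 2.55% × 9/366 = €8.7787
August 23 – December 31, 2008: 131 days at 3.25% → €14,000 × 3.25% × 131/366 = €162.8552
Total = €369.2404

€369.24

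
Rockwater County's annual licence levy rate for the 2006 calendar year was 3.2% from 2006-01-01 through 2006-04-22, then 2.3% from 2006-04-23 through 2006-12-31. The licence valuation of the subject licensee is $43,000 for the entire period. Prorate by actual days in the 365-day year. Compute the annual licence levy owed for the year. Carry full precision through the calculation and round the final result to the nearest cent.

$1,107.75

2006-01-01 to 2006-04-22: 112 days at 3.2% → $43,000 × 3.2% × 112/365 = $422.2247
2006-04-23 to 2006-12-31: 253 days at 2.3% → $43,000 × 2.3% × 253/365 = $685.5260
Total = $1,107.7507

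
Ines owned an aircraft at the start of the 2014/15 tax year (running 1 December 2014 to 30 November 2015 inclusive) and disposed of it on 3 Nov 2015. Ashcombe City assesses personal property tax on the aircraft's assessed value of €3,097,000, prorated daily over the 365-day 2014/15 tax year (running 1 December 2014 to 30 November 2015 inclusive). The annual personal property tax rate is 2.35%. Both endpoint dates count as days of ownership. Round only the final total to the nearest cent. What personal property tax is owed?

Days held (1 Dec 2014 – 3 Nov 2015): 338 out of 365
Tax = €3,097,000 × 2.35% × 338/365 = €67,395.8110

€67,395.81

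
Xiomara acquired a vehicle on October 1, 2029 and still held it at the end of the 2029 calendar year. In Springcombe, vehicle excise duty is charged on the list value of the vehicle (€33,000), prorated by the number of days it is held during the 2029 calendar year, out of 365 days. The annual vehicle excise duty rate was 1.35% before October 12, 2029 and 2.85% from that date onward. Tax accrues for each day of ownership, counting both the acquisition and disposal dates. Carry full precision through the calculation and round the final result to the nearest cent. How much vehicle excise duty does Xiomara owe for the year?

October 1 – October 11, 2029: 11 days at 1.35% → €33,000 × 1.35% × 11/365 = €13.4260
October 12 – December 31, 2029: 81 days at 2.85% → €33,000 × 2.85% × 81/365 = €208.7137
Total = €222.1397

€222.14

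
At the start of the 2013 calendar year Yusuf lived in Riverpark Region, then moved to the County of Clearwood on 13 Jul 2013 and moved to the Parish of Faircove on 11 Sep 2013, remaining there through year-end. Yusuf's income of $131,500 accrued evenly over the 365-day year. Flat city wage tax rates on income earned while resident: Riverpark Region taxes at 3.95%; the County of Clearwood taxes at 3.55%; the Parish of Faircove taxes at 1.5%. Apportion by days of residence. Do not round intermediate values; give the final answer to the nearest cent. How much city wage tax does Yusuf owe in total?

$4,119.19

Riverpark Region, 1 Jan – 12 Jul 2013: 193 days → $131,500 × 3.95% × 193/365 = $2,746.5486
The County of Clearwood, 13 Jul – 10 Sep 2013: 60 days → $131,500 × 3.55% × 60/365 = $767.3836
The Parish of Faircove, 11 Sep – 31 Dec 2013: 112 days → $131,500 × 1.5% × 112/365 = $605.2603
Total = $4,119.1925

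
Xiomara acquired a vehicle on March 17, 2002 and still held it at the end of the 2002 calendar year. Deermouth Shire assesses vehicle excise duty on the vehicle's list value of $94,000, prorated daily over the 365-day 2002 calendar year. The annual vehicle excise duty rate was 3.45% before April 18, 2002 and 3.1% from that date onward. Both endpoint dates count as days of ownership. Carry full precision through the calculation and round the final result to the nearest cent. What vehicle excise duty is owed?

March 17 – April 17, 2002: 32 days at 3.45% → $94,000 × 3.45% × 32/365 = $284.3178
April 18 – December 31, 2002: 258 days at 3.1% → $94,000 × 3.1% × 258/365 = $2,059.7589
Total = $2,344.0767

$2,344.08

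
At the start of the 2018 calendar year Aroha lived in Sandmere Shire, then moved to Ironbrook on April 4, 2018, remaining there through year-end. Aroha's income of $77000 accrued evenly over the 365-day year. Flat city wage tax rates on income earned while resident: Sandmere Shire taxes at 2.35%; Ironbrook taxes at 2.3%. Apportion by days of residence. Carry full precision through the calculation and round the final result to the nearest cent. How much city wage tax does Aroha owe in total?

Sandmere Shire, January 1 – April 3, 2018: 93 days → $77000 × 2.35% × 93/365 = $461.0507
Ironbrook, April 4 – December 31, 2018: 272 days → $77000 × 2.3% × 272/365 = $1319.7589
Total = $1780.8096

$1780.81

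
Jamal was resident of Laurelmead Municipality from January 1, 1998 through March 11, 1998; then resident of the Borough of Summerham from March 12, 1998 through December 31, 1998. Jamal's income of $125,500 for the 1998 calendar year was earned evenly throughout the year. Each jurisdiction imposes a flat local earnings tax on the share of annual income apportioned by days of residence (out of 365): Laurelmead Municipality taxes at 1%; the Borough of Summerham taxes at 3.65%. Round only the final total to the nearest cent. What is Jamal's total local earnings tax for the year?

Laurelmead Municipality, January 1 – March 11, 1998: 70 days → $125,500 × 1% × 70/365 = $240.6849
The Borough of Summerham, March 12 – December 31, 1998: 295 days → $125,500 × 3.65% × 295/365 = $3,702.2500
Total = $3,942.9349

$3,942.93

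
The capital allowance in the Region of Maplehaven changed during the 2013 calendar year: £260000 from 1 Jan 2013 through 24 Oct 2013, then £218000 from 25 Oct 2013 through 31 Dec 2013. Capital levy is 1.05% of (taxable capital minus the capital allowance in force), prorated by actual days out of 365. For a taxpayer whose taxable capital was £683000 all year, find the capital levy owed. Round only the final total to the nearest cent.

1 Jan – 24 Oct 2013: 297 days, exemption £260000 → (£683000 − £260000) × 1.05% × 297/365 = £3614.0425
25 Oct – 31 Dec 2013: 68 days, exemption £218000 → (£683000 − £218000) × 1.05% × 68/365 = £909.6164
Total = £4523.6589

£4523.66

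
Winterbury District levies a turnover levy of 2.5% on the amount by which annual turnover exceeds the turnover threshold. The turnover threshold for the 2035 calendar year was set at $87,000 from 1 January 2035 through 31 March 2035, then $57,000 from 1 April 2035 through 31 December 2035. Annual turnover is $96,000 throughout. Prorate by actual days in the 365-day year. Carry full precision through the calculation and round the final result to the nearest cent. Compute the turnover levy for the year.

1 January – 31 March 2035: 90 days, exemption $87,000 → ($96,000 − $87,000) × 2.5% × 90/365 = $55.4795
1 April – 31 December 2035: 275 days, exemption $57,000 → ($96,000 − $57,000) × 2.5% × 275/365 = $734.5890
Total = $790.0685

$790.07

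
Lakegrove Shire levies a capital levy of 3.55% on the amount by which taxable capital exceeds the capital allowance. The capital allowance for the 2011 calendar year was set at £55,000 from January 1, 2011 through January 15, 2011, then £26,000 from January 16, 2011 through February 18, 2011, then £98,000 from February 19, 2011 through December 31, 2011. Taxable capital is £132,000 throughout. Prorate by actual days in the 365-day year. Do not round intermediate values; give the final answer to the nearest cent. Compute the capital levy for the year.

£1,507.83

January 1 – January 15, 2011: 15 days, exemption £55,000 → (£132,000 − £55,000) × 3.55% × 15/365 = £112.3356
January 16 – February 18, 2011: 34 days, exemption £26,000 → (£132,000 − £26,000) × 3.55% × 34/365 = £350.5260
February 19 – December 31, 2011: 316 days, exemption £98,000 → (£132,000 − £98,000) × 3.55% × 316/365 = £1,044.9644
Total = £1,507.8260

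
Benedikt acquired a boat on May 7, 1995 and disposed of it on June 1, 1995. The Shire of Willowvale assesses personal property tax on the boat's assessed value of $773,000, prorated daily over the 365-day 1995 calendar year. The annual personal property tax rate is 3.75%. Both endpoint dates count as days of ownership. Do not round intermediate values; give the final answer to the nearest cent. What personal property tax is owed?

$2,064.86

Days held (May 7 – June 1, 1995): 26 out of 365
Tax = $773,000 × 3.75% × 26/365 = $2,064.8630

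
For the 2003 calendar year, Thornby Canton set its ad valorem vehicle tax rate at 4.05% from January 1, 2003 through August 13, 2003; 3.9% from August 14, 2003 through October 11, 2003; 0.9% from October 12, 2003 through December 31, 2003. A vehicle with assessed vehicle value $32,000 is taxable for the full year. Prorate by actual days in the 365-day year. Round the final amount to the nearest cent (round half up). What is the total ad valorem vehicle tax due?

$1,064.55

January 1 – August 13, 2003: 225 days at 4.05% → $32,000 × 4.05% × 225/365 = $798.9041
August 14 – October 11, 2003: 59 days at 3.9% → $32,000 × 3.9% × 59/365 = $201.7315
October 12 – December 31, 2003: 81 days at 0.9% → $32,000 × 0.9% × 81/365 = $63.9123
Total = $1,064.5479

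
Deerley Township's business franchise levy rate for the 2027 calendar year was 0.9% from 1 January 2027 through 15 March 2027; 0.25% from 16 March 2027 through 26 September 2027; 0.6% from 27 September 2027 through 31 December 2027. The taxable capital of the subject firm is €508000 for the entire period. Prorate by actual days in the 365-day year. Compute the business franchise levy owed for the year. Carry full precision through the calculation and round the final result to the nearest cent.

€2407.08

1 January – 15 March 2027: 74 days at 0.9% → €508000 × 0.9% × 74/365 = €926.9260
16 March – 26 September 2027: 195 days at 0.25% → €508000 × 0.25% × 195/365 = €678.4932
27 September – 31 December 2027: 96 days at 0.6% → €508000 × 0.6% × 96/365 = €801.6658
Total = €2407.0849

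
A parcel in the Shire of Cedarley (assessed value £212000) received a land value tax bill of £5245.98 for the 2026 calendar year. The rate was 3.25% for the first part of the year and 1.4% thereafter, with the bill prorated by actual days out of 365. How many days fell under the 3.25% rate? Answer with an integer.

Let d = days at the first rate; then 365 − d days at the second rate.
£212000 × [3.25%·d + 1.4%·(365−d)] / 365 = £5245.98
Solving gives d = 212, so the new rate took effect on 1 August 2026.

212 days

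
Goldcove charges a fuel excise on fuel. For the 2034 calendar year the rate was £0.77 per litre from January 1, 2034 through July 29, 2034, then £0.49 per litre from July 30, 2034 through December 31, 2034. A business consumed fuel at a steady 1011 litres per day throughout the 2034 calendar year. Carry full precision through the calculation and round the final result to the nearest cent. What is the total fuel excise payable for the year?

January 1 – July 29, 2034: 210 days × 1011 litres/day = 212,310 litres at £0.77/litre → £163,478.70
July 30 – December 31, 2034: 155 days × 1011 litres/day = 156,705 litres at £0.49/litre → £76,785.45

£240,264.15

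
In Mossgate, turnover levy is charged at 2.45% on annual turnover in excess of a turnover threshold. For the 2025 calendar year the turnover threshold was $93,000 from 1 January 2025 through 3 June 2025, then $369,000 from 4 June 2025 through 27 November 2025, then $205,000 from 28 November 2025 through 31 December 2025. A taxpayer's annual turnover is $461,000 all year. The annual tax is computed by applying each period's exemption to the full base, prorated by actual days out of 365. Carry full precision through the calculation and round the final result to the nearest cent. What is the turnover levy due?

$5,481.29

1 January – 3 June 2025: 154 days, exemption $93,000 → ($461,000 − $93,000) × 2.45% × 154/365 = $3,804.0110
4 June – 27 November 2025: 177 days, exemption $369,000 → ($461,000 − $369,000) × 2.45% × 177/365 = $1,093.0356
28 November – 31 December 2025: 34 days, exemption $205,000 → ($461,000 − $205,000) × 2.45% × 34/365 = $584.2411
Total = $5,481.2877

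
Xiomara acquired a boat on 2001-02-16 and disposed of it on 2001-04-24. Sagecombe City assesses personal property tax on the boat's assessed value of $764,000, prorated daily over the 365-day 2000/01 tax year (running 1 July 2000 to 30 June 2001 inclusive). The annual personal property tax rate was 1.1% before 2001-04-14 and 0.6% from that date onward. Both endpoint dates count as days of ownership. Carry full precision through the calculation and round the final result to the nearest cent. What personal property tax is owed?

2001-02-16 to 2001-04-13: 57 days at 1.1% → $764,000 × 1.1% × 57/365 = $1,312.4055
2001-04-14 to 2001-04-24: 11 days at 0.6% → $764,000 × 0.6% × 11/365 = $138.1479
Total = $1,450.5534

$1,450.55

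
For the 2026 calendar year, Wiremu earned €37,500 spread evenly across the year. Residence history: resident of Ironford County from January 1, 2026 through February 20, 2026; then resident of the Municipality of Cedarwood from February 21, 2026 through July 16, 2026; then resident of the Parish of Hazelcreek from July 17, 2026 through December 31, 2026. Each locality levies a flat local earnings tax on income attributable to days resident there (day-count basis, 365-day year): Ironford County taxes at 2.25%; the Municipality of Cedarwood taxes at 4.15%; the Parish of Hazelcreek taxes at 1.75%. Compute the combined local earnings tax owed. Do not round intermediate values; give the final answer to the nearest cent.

Ironford County, January 1 – February 20, 2026: 51 days → €37,500 × 2.25% × 51/365 = €117.8938
The Municipality of Cedarwood, February 21 – July 16, 2026: 146 days → €37,500 × 4.15% × 146/365 = €622.5000
The Parish of Hazelcreek, July 17 – December 31, 2026: 168 days → €37,500 × 1.75% × 168/365 = €302.0548
Total = €1,042.4486

€1,042.45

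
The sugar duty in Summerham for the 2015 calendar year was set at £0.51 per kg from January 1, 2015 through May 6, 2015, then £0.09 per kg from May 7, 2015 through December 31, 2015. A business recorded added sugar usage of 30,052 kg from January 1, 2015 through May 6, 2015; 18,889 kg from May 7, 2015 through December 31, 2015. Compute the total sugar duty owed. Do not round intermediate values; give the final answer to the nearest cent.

£17026.53

January 1 – May 6, 2015: 30,052 kg at £0.51/kg → £15326.52
May 7 – December 31, 2015: 18,889 kg at £0.09/kg → £1700.01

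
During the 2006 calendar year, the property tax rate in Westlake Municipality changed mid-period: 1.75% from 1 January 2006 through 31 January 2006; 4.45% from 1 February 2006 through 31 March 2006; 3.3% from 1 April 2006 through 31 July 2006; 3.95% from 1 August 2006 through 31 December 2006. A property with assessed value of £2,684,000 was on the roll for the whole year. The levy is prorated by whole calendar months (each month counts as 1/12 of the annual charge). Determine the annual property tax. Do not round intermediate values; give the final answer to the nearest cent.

1 January – 31 January 2006: 1 month at 1.75% → £2,684,000 × 1.75% × 1/12 = £3,914.1667
1 February – 31 March 2006: 2 months at 4.45% → £2,684,000 × 4.45% × 2/12 = £19,906.3333
1 April – 31 July 2006: 4 months at 3.3% → £2,684,000 × 3.3% × 4/12 = £29,524.0000
1 August – 31 December 2006: 5 months at 3.95% → £2,684,000 × 3.95% × 5/12 = £44,174.1667
Total = £97,518.6667

£97,518.67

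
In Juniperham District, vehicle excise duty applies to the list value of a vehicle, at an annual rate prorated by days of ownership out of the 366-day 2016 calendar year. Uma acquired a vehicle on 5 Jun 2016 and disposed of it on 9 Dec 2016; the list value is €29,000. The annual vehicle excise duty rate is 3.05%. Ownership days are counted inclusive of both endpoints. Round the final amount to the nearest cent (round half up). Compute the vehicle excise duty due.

€454.33

Days held (5 Jun – 9 Dec 2016): 188 out of 366
Tax = €29,000 × 3.05% × 188/366 = €454.3333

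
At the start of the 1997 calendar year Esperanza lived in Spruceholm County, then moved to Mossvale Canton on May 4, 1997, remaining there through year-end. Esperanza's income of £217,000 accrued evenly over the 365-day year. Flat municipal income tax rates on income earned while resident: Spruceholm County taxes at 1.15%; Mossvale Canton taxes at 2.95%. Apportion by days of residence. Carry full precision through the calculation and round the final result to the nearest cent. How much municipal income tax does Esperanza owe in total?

£5,085.23

Spruceholm County, January 1 – May 3, 1997: 123 days → £217,000 × 1.15% × 123/365 = £840.9493
Mossvale Canton, May 4 – December 31, 1997: 242 days → £217,000 × 2.95% × 242/365 = £4,244.2822
Total = £5,085.2315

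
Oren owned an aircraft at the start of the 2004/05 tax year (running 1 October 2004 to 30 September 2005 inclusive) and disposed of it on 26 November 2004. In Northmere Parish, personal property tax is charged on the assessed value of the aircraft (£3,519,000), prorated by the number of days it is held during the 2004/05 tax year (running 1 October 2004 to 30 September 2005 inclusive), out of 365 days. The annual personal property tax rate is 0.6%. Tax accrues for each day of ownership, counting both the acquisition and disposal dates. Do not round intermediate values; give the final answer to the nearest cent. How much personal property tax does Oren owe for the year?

Days held (1 October – 26 November 2004): 57 out of 365
Tax = £3,519,000 × 0.6% × 57/365 = £3,297.2548

£3,297.25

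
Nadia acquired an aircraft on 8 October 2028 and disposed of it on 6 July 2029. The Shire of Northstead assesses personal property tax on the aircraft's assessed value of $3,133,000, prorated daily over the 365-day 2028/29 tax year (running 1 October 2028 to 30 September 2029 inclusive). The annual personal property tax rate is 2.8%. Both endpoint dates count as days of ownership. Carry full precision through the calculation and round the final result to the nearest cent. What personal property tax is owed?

Days held (8 October 2028 – 6 July 2029): 272 out of 365
Tax = $3,133,000 × 2.8% × 272/365 = $65,372.4055

$65,372.41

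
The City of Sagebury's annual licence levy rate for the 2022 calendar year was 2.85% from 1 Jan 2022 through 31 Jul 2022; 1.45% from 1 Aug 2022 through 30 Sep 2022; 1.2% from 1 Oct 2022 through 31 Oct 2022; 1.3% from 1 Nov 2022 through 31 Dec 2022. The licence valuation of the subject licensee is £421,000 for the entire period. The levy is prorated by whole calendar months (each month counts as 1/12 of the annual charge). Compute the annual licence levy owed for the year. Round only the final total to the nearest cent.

£9,349.71

1 Jan – 31 Jul 2022: 7 months at 2.85% → £421,000 × 2.85% × 7/12 = £6,999.1250
1 Aug – 30 Sep 2022: 2 months at 1.45% → £421,000 × 1.45% × 2/12 = £1,017.4167
1 Oct – 31 Oct 2022: 1 month at 1.2% → £421,000 × 1.2% × 1/12 = £421.0000
1 Nov – 31 Dec 2022: 2 months at 1.3% → £421,000 × 1.3% × 2/12 = £912.1667
Total = £9,349.7083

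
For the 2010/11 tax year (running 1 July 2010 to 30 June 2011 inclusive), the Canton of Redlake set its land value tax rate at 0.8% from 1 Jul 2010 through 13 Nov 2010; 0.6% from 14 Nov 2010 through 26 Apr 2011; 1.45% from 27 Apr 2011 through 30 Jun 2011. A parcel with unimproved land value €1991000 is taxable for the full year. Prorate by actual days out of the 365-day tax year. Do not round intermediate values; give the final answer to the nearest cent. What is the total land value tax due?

€16443.48

1 Jul – 13 Nov 2010: 136 days at 0.8% → €1991000 × 0.8% × 136/365 = €5934.8164
14 Nov 2010 – 26 Apr 2011: 164 days at 0.6% → €1991000 × 0.6% × 164/365 = €5367.5178
27 Apr – 30 Jun 2011: 65 days at 1.45% → €1991000 × 1.45% × 65/365 = €5141.1438
Total = €16443.4781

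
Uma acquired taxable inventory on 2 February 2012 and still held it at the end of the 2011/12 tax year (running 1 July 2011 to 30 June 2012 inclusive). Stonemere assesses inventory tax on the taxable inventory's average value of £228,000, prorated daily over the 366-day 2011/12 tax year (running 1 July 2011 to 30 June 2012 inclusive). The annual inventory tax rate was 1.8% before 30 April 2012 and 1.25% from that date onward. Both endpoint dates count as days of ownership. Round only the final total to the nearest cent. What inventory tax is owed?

£1,469.54

2 February – 29 April 2012: 88 days at 1.8% → £228,000 × 1.8% × 88/366 = £986.7541
30 April – 30 June 2012: 62 days at 1.25% → £228,000 × 1.25% × 62/366 = £482.7869
Total = £1,469.5410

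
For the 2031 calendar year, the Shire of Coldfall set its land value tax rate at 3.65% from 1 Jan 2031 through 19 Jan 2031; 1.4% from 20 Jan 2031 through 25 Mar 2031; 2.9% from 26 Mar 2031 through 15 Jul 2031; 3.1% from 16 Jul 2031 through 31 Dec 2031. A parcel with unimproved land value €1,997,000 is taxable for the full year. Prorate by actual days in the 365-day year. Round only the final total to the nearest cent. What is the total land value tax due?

1 Jan – 19 Jan 2031: 19 days at 3.65% → €1,997,000 × 3.65% × 19/365 = €3,794.3000
20 Jan – 25 Mar 2031: 65 days at 1.4% → €1,997,000 × 1.4% × 65/365 = €4,978.8219
26 Mar – 15 Jul 2031: 112 days at 2.9% → €1,997,000 × 2.9% × 112/365 = €17,770.5644
16 Jul – 31 Dec 2031: 169 days at 3.1% → €1,997,000 × 3.1% × 169/365 = €28,663.7890
Total = €55,207.4753

€55,207.48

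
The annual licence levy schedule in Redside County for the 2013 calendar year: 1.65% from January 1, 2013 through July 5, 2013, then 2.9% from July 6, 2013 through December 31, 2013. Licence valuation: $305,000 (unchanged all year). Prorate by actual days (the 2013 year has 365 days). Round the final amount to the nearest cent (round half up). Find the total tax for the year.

January 1 – July 5, 2013: 186 days at 1.65% → $305,000 × 1.65% × 186/365 = $2,564.5068
July 6 – December 31, 2013: 179 days at 2.9% → $305,000 × 2.9% × 179/365 = $4,337.6849
Total = $6,902.1918

$6,902.19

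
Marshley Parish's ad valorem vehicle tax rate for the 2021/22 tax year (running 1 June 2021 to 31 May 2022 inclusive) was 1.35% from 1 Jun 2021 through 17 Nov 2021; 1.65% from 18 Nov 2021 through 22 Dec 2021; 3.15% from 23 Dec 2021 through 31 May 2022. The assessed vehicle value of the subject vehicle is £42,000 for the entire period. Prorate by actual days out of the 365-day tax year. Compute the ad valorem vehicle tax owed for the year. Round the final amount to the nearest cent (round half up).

1 Jun – 17 Nov 2021: 170 days at 1.35% → £42,000 × 1.35% × 170/365 = £264.0822
18 Nov – 22 Dec 2021: 35 days at 1.65% → £42,000 × 1.65% × 35/365 = £66.4521
23 Dec 2021 – 31 May 2022: 160 days at 3.15% → £42,000 × 3.15% × 160/365 = £579.9452
Total = £910.4795

£910.48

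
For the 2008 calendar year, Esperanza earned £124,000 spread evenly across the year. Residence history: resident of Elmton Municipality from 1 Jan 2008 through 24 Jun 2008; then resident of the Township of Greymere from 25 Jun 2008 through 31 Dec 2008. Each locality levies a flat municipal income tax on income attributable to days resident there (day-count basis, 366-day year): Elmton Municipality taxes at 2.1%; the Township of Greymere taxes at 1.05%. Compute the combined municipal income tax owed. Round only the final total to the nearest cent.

Elmton Municipality, 1 Jan – 24 Jun 2008: 176 days → £124,000 × 2.1% × 176/366 = £1,252.1967
The Township of Greymere, 25 Jun – 31 Dec 2008: 190 days → £124,000 × 1.05% × 190/366 = £675.9016
Total = £1,928.0984

£1,928.10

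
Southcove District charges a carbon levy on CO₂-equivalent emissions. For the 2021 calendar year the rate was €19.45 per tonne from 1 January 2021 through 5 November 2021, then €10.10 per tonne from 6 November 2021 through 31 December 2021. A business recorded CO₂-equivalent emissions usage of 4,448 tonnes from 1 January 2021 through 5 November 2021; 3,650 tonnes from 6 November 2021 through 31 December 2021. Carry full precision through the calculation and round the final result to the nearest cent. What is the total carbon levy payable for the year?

1 January – 5 November 2021: 4,448 tonnes at €19.45/tonne → €86,513.60
6 November – 31 December 2021: 3,650 tonnes at €10.10/tonne → €36,865.00

€123,378.60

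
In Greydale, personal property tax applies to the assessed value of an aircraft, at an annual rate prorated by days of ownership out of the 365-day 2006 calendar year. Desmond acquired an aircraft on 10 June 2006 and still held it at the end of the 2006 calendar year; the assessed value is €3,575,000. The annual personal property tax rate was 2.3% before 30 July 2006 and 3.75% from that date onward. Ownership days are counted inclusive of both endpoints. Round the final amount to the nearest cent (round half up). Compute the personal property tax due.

€68,194.35

10 June – 29 July 2006: 50 days at 2.3% → €3,575,000 × 2.3% × 50/365 = €11,263.6986
30 July – 31 December 2006: 155 days at 3.75% → €3,575,000 × 3.75% × 155/365 = €56,930.6507
Total = €68,194.3493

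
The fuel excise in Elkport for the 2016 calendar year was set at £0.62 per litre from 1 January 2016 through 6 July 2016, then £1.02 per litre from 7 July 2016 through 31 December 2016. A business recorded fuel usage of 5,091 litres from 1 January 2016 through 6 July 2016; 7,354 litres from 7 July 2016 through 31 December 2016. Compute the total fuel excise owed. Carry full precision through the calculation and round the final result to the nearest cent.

1 January – 6 July 2016: 5,091 litres at £0.62/litre → £3156.42
7 July – 31 December 2016: 7,354 litres at £1.02/litre → £7501.08

£10657.50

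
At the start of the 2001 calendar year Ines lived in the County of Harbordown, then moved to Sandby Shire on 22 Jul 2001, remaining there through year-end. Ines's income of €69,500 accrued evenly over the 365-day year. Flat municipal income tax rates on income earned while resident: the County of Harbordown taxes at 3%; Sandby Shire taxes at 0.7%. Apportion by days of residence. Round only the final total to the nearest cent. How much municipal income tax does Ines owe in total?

€1,371.15

The County of Harbordown, 1 Jan – 21 Jul 2001: 202 days → €69,500 × 3% × 202/365 = €1,153.8904
Sandby Shire, 22 Jul – 31 Dec 2001: 163 days → €69,500 × 0.7% × 163/365 = €217.2589
Total = €1,371.1493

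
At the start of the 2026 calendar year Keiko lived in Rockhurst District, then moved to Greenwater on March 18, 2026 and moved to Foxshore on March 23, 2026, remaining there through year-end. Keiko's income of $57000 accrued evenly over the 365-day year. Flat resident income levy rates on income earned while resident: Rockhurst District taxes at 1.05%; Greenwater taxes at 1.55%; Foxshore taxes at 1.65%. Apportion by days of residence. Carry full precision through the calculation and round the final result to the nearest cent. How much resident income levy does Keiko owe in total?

Rockhurst District, January 1 – March 17, 2026: 76 days → $57000 × 1.05% × 76/365 = $124.6192
Greenwater, March 18 – March 22, 2026: 5 days → $57000 × 1.55% × 5/365 = $12.1027
Foxshore, March 23 – December 31, 2026: 284 days → $57000 × 1.65% × 284/365 = $731.7863
Total = $868.5082

$868.51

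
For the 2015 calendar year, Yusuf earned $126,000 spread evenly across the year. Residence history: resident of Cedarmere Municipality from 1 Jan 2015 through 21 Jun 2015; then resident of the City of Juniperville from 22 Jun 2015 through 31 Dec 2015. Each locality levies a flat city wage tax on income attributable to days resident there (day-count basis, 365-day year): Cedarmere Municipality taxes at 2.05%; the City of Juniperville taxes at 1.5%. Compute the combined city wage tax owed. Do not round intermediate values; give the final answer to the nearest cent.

$2,216.56

Cedarmere Municipality, 1 Jan – 21 Jun 2015: 172 days → $126,000 × 2.05% × 172/365 = $1,217.1945
The City of Juniperville, 22 Jun – 31 Dec 2015: 193 days → $126,000 × 1.5% × 193/365 = $999.3699
Total = $2,216.5644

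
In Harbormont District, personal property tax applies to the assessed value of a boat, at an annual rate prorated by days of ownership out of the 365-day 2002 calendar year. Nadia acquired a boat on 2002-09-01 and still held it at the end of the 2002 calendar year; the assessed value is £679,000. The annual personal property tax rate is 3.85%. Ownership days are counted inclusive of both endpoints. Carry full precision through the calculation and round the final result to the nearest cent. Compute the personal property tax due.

Days held (2002-09-01 to 2002-12-31): 122 out of 365
Tax = £679,000 × 3.85% × 122/365 = £8,737.7068

£8,737.71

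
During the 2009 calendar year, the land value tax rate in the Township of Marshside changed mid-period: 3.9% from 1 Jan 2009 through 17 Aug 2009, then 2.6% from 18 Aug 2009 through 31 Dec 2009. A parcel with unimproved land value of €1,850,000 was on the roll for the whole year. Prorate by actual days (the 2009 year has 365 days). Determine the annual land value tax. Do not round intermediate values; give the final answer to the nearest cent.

€63,188.90

1 Jan – 17 Aug 2009: 229 days at 3.9% → €1,850,000 × 3.9% × 229/365 = €45,266.7123
18 Aug – 31 Dec 2009: 136 days at 2.6% → €1,850,000 × 2.6% × 136/365 = €17,922.1918
Total = €63,188.9041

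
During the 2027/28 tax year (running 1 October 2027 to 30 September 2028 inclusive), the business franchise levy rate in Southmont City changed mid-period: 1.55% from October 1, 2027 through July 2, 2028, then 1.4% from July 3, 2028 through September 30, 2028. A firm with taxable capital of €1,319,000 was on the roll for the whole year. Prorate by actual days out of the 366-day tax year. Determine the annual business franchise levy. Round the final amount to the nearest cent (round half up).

October 1, 2027 – July 2, 2028: 276 days at 1.55% → €1,319,000 × 1.55% × 276/366 = €15,417.1639
July 3 – September 30, 2028: 90 days at 1.4% → €1,319,000 × 1.4% × 90/366 = €4,540.8197
Total = €19,957.9836

€19,957.98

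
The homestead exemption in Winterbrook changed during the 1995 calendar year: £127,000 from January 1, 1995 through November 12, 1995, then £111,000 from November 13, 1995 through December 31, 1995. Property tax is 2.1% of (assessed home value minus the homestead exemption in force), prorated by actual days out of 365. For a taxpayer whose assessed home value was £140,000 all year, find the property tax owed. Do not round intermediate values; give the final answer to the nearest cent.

January 1 – November 12, 1995: 316 days, exemption £127,000 → (£140,000 − £127,000) × 2.1% × 316/365 = £236.3507
November 13 – December 31, 1995: 49 days, exemption £111,000 → (£140,000 − £111,000) × 2.1% × 49/365 = £81.7562
Total = £318.1068

£318.11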